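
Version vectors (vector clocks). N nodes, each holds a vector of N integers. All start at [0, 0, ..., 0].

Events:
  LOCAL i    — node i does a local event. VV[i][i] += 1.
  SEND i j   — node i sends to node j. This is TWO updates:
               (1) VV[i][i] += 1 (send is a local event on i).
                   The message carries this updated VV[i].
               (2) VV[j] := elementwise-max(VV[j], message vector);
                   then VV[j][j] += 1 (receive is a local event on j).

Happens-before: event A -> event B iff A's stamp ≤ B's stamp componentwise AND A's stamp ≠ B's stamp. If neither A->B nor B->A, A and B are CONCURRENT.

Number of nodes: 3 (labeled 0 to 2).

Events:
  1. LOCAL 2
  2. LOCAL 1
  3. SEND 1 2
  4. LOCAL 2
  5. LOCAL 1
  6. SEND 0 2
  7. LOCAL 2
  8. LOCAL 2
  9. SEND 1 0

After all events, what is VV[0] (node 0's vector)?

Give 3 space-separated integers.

Answer: 2 4 0

Derivation:
Initial: VV[0]=[0, 0, 0]
Initial: VV[1]=[0, 0, 0]
Initial: VV[2]=[0, 0, 0]
Event 1: LOCAL 2: VV[2][2]++ -> VV[2]=[0, 0, 1]
Event 2: LOCAL 1: VV[1][1]++ -> VV[1]=[0, 1, 0]
Event 3: SEND 1->2: VV[1][1]++ -> VV[1]=[0, 2, 0], msg_vec=[0, 2, 0]; VV[2]=max(VV[2],msg_vec) then VV[2][2]++ -> VV[2]=[0, 2, 2]
Event 4: LOCAL 2: VV[2][2]++ -> VV[2]=[0, 2, 3]
Event 5: LOCAL 1: VV[1][1]++ -> VV[1]=[0, 3, 0]
Event 6: SEND 0->2: VV[0][0]++ -> VV[0]=[1, 0, 0], msg_vec=[1, 0, 0]; VV[2]=max(VV[2],msg_vec) then VV[2][2]++ -> VV[2]=[1, 2, 4]
Event 7: LOCAL 2: VV[2][2]++ -> VV[2]=[1, 2, 5]
Event 8: LOCAL 2: VV[2][2]++ -> VV[2]=[1, 2, 6]
Event 9: SEND 1->0: VV[1][1]++ -> VV[1]=[0, 4, 0], msg_vec=[0, 4, 0]; VV[0]=max(VV[0],msg_vec) then VV[0][0]++ -> VV[0]=[2, 4, 0]
Final vectors: VV[0]=[2, 4, 0]; VV[1]=[0, 4, 0]; VV[2]=[1, 2, 6]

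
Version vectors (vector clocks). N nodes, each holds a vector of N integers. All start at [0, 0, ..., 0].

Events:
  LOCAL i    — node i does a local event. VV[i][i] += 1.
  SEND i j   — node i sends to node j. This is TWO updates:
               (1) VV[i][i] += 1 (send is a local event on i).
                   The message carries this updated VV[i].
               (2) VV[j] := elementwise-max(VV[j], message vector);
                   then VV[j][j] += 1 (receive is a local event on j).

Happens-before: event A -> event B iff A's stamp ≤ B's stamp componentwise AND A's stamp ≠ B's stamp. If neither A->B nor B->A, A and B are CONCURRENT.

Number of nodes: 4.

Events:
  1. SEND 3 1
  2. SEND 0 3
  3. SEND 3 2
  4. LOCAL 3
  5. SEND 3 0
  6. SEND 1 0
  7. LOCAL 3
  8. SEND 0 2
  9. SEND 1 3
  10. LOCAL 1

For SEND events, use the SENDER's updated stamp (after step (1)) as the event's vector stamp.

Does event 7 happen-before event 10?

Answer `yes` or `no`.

Initial: VV[0]=[0, 0, 0, 0]
Initial: VV[1]=[0, 0, 0, 0]
Initial: VV[2]=[0, 0, 0, 0]
Initial: VV[3]=[0, 0, 0, 0]
Event 1: SEND 3->1: VV[3][3]++ -> VV[3]=[0, 0, 0, 1], msg_vec=[0, 0, 0, 1]; VV[1]=max(VV[1],msg_vec) then VV[1][1]++ -> VV[1]=[0, 1, 0, 1]
Event 2: SEND 0->3: VV[0][0]++ -> VV[0]=[1, 0, 0, 0], msg_vec=[1, 0, 0, 0]; VV[3]=max(VV[3],msg_vec) then VV[3][3]++ -> VV[3]=[1, 0, 0, 2]
Event 3: SEND 3->2: VV[3][3]++ -> VV[3]=[1, 0, 0, 3], msg_vec=[1, 0, 0, 3]; VV[2]=max(VV[2],msg_vec) then VV[2][2]++ -> VV[2]=[1, 0, 1, 3]
Event 4: LOCAL 3: VV[3][3]++ -> VV[3]=[1, 0, 0, 4]
Event 5: SEND 3->0: VV[3][3]++ -> VV[3]=[1, 0, 0, 5], msg_vec=[1, 0, 0, 5]; VV[0]=max(VV[0],msg_vec) then VV[0][0]++ -> VV[0]=[2, 0, 0, 5]
Event 6: SEND 1->0: VV[1][1]++ -> VV[1]=[0, 2, 0, 1], msg_vec=[0, 2, 0, 1]; VV[0]=max(VV[0],msg_vec) then VV[0][0]++ -> VV[0]=[3, 2, 0, 5]
Event 7: LOCAL 3: VV[3][3]++ -> VV[3]=[1, 0, 0, 6]
Event 8: SEND 0->2: VV[0][0]++ -> VV[0]=[4, 2, 0, 5], msg_vec=[4, 2, 0, 5]; VV[2]=max(VV[2],msg_vec) then VV[2][2]++ -> VV[2]=[4, 2, 2, 5]
Event 9: SEND 1->3: VV[1][1]++ -> VV[1]=[0, 3, 0, 1], msg_vec=[0, 3, 0, 1]; VV[3]=max(VV[3],msg_vec) then VV[3][3]++ -> VV[3]=[1, 3, 0, 7]
Event 10: LOCAL 1: VV[1][1]++ -> VV[1]=[0, 4, 0, 1]
Event 7 stamp: [1, 0, 0, 6]
Event 10 stamp: [0, 4, 0, 1]
[1, 0, 0, 6] <= [0, 4, 0, 1]? False. Equal? False. Happens-before: False

Answer: no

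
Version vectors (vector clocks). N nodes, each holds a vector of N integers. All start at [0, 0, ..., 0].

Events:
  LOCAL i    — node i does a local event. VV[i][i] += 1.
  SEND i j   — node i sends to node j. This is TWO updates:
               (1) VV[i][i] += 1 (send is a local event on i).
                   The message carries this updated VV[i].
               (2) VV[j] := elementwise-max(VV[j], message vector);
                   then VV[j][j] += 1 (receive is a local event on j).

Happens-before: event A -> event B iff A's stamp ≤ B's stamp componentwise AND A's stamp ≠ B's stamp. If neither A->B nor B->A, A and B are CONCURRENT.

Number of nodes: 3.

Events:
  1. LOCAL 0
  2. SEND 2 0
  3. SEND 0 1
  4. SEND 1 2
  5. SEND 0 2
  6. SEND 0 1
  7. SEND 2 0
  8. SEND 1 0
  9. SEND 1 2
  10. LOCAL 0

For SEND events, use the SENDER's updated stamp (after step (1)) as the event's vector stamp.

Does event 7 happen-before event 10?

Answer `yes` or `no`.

Answer: yes

Derivation:
Initial: VV[0]=[0, 0, 0]
Initial: VV[1]=[0, 0, 0]
Initial: VV[2]=[0, 0, 0]
Event 1: LOCAL 0: VV[0][0]++ -> VV[0]=[1, 0, 0]
Event 2: SEND 2->0: VV[2][2]++ -> VV[2]=[0, 0, 1], msg_vec=[0, 0, 1]; VV[0]=max(VV[0],msg_vec) then VV[0][0]++ -> VV[0]=[2, 0, 1]
Event 3: SEND 0->1: VV[0][0]++ -> VV[0]=[3, 0, 1], msg_vec=[3, 0, 1]; VV[1]=max(VV[1],msg_vec) then VV[1][1]++ -> VV[1]=[3, 1, 1]
Event 4: SEND 1->2: VV[1][1]++ -> VV[1]=[3, 2, 1], msg_vec=[3, 2, 1]; VV[2]=max(VV[2],msg_vec) then VV[2][2]++ -> VV[2]=[3, 2, 2]
Event 5: SEND 0->2: VV[0][0]++ -> VV[0]=[4, 0, 1], msg_vec=[4, 0, 1]; VV[2]=max(VV[2],msg_vec) then VV[2][2]++ -> VV[2]=[4, 2, 3]
Event 6: SEND 0->1: VV[0][0]++ -> VV[0]=[5, 0, 1], msg_vec=[5, 0, 1]; VV[1]=max(VV[1],msg_vec) then VV[1][1]++ -> VV[1]=[5, 3, 1]
Event 7: SEND 2->0: VV[2][2]++ -> VV[2]=[4, 2, 4], msg_vec=[4, 2, 4]; VV[0]=max(VV[0],msg_vec) then VV[0][0]++ -> VV[0]=[6, 2, 4]
Event 8: SEND 1->0: VV[1][1]++ -> VV[1]=[5, 4, 1], msg_vec=[5, 4, 1]; VV[0]=max(VV[0],msg_vec) then VV[0][0]++ -> VV[0]=[7, 4, 4]
Event 9: SEND 1->2: VV[1][1]++ -> VV[1]=[5, 5, 1], msg_vec=[5, 5, 1]; VV[2]=max(VV[2],msg_vec) then VV[2][2]++ -> VV[2]=[5, 5, 5]
Event 10: LOCAL 0: VV[0][0]++ -> VV[0]=[8, 4, 4]
Event 7 stamp: [4, 2, 4]
Event 10 stamp: [8, 4, 4]
[4, 2, 4] <= [8, 4, 4]? True. Equal? False. Happens-before: True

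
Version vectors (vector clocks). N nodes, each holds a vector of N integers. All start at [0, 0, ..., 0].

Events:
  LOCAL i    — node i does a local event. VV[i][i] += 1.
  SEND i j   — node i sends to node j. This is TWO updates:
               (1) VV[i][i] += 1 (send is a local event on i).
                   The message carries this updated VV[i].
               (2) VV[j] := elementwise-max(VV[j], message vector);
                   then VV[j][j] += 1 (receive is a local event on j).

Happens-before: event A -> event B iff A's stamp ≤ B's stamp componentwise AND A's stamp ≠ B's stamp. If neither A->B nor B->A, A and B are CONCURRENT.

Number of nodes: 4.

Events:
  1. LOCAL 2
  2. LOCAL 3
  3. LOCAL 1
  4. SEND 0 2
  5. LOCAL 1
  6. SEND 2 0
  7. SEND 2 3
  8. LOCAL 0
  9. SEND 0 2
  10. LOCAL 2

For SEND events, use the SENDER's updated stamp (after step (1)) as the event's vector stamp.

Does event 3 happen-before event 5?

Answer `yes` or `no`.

Initial: VV[0]=[0, 0, 0, 0]
Initial: VV[1]=[0, 0, 0, 0]
Initial: VV[2]=[0, 0, 0, 0]
Initial: VV[3]=[0, 0, 0, 0]
Event 1: LOCAL 2: VV[2][2]++ -> VV[2]=[0, 0, 1, 0]
Event 2: LOCAL 3: VV[3][3]++ -> VV[3]=[0, 0, 0, 1]
Event 3: LOCAL 1: VV[1][1]++ -> VV[1]=[0, 1, 0, 0]
Event 4: SEND 0->2: VV[0][0]++ -> VV[0]=[1, 0, 0, 0], msg_vec=[1, 0, 0, 0]; VV[2]=max(VV[2],msg_vec) then VV[2][2]++ -> VV[2]=[1, 0, 2, 0]
Event 5: LOCAL 1: VV[1][1]++ -> VV[1]=[0, 2, 0, 0]
Event 6: SEND 2->0: VV[2][2]++ -> VV[2]=[1, 0, 3, 0], msg_vec=[1, 0, 3, 0]; VV[0]=max(VV[0],msg_vec) then VV[0][0]++ -> VV[0]=[2, 0, 3, 0]
Event 7: SEND 2->3: VV[2][2]++ -> VV[2]=[1, 0, 4, 0], msg_vec=[1, 0, 4, 0]; VV[3]=max(VV[3],msg_vec) then VV[3][3]++ -> VV[3]=[1, 0, 4, 2]
Event 8: LOCAL 0: VV[0][0]++ -> VV[0]=[3, 0, 3, 0]
Event 9: SEND 0->2: VV[0][0]++ -> VV[0]=[4, 0, 3, 0], msg_vec=[4, 0, 3, 0]; VV[2]=max(VV[2],msg_vec) then VV[2][2]++ -> VV[2]=[4, 0, 5, 0]
Event 10: LOCAL 2: VV[2][2]++ -> VV[2]=[4, 0, 6, 0]
Event 3 stamp: [0, 1, 0, 0]
Event 5 stamp: [0, 2, 0, 0]
[0, 1, 0, 0] <= [0, 2, 0, 0]? True. Equal? False. Happens-before: True

Answer: yes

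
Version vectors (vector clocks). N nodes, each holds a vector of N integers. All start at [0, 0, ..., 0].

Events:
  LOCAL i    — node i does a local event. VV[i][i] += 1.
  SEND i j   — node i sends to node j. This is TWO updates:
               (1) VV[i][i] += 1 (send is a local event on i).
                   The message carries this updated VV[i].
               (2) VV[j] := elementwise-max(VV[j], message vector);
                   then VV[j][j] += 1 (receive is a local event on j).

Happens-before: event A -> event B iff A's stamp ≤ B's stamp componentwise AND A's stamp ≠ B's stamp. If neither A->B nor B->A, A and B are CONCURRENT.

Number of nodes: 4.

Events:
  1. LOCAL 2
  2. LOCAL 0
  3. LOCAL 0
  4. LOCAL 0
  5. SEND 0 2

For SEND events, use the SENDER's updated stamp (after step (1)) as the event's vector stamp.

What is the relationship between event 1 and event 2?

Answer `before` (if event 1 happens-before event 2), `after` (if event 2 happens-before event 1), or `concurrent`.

Initial: VV[0]=[0, 0, 0, 0]
Initial: VV[1]=[0, 0, 0, 0]
Initial: VV[2]=[0, 0, 0, 0]
Initial: VV[3]=[0, 0, 0, 0]
Event 1: LOCAL 2: VV[2][2]++ -> VV[2]=[0, 0, 1, 0]
Event 2: LOCAL 0: VV[0][0]++ -> VV[0]=[1, 0, 0, 0]
Event 3: LOCAL 0: VV[0][0]++ -> VV[0]=[2, 0, 0, 0]
Event 4: LOCAL 0: VV[0][0]++ -> VV[0]=[3, 0, 0, 0]
Event 5: SEND 0->2: VV[0][0]++ -> VV[0]=[4, 0, 0, 0], msg_vec=[4, 0, 0, 0]; VV[2]=max(VV[2],msg_vec) then VV[2][2]++ -> VV[2]=[4, 0, 2, 0]
Event 1 stamp: [0, 0, 1, 0]
Event 2 stamp: [1, 0, 0, 0]
[0, 0, 1, 0] <= [1, 0, 0, 0]? False
[1, 0, 0, 0] <= [0, 0, 1, 0]? False
Relation: concurrent

Answer: concurrent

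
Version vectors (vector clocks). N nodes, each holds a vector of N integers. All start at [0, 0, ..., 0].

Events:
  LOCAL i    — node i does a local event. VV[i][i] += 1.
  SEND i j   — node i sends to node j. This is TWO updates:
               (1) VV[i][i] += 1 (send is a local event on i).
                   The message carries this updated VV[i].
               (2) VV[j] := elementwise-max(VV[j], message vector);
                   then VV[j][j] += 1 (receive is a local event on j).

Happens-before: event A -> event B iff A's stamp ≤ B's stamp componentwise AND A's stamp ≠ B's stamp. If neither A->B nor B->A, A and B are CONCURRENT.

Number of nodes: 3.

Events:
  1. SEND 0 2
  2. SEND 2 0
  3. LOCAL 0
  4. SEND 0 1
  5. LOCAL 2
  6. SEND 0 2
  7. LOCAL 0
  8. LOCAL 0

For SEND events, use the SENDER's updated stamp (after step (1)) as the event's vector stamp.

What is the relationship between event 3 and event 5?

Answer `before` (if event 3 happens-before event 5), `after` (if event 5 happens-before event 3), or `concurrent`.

Answer: concurrent

Derivation:
Initial: VV[0]=[0, 0, 0]
Initial: VV[1]=[0, 0, 0]
Initial: VV[2]=[0, 0, 0]
Event 1: SEND 0->2: VV[0][0]++ -> VV[0]=[1, 0, 0], msg_vec=[1, 0, 0]; VV[2]=max(VV[2],msg_vec) then VV[2][2]++ -> VV[2]=[1, 0, 1]
Event 2: SEND 2->0: VV[2][2]++ -> VV[2]=[1, 0, 2], msg_vec=[1, 0, 2]; VV[0]=max(VV[0],msg_vec) then VV[0][0]++ -> VV[0]=[2, 0, 2]
Event 3: LOCAL 0: VV[0][0]++ -> VV[0]=[3, 0, 2]
Event 4: SEND 0->1: VV[0][0]++ -> VV[0]=[4, 0, 2], msg_vec=[4, 0, 2]; VV[1]=max(VV[1],msg_vec) then VV[1][1]++ -> VV[1]=[4, 1, 2]
Event 5: LOCAL 2: VV[2][2]++ -> VV[2]=[1, 0, 3]
Event 6: SEND 0->2: VV[0][0]++ -> VV[0]=[5, 0, 2], msg_vec=[5, 0, 2]; VV[2]=max(VV[2],msg_vec) then VV[2][2]++ -> VV[2]=[5, 0, 4]
Event 7: LOCAL 0: VV[0][0]++ -> VV[0]=[6, 0, 2]
Event 8: LOCAL 0: VV[0][0]++ -> VV[0]=[7, 0, 2]
Event 3 stamp: [3, 0, 2]
Event 5 stamp: [1, 0, 3]
[3, 0, 2] <= [1, 0, 3]? False
[1, 0, 3] <= [3, 0, 2]? False
Relation: concurrent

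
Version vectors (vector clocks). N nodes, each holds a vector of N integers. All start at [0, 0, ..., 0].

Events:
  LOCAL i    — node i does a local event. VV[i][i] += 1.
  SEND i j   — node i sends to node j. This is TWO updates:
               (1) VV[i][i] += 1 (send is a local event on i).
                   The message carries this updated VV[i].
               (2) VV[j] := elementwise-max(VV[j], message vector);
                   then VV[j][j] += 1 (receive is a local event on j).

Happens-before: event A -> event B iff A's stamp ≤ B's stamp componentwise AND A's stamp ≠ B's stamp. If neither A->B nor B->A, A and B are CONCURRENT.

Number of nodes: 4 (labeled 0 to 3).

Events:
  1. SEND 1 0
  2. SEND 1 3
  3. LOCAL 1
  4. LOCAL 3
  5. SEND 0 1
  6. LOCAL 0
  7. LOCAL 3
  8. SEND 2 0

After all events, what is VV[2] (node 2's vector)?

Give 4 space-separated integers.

Initial: VV[0]=[0, 0, 0, 0]
Initial: VV[1]=[0, 0, 0, 0]
Initial: VV[2]=[0, 0, 0, 0]
Initial: VV[3]=[0, 0, 0, 0]
Event 1: SEND 1->0: VV[1][1]++ -> VV[1]=[0, 1, 0, 0], msg_vec=[0, 1, 0, 0]; VV[0]=max(VV[0],msg_vec) then VV[0][0]++ -> VV[0]=[1, 1, 0, 0]
Event 2: SEND 1->3: VV[1][1]++ -> VV[1]=[0, 2, 0, 0], msg_vec=[0, 2, 0, 0]; VV[3]=max(VV[3],msg_vec) then VV[3][3]++ -> VV[3]=[0, 2, 0, 1]
Event 3: LOCAL 1: VV[1][1]++ -> VV[1]=[0, 3, 0, 0]
Event 4: LOCAL 3: VV[3][3]++ -> VV[3]=[0, 2, 0, 2]
Event 5: SEND 0->1: VV[0][0]++ -> VV[0]=[2, 1, 0, 0], msg_vec=[2, 1, 0, 0]; VV[1]=max(VV[1],msg_vec) then VV[1][1]++ -> VV[1]=[2, 4, 0, 0]
Event 6: LOCAL 0: VV[0][0]++ -> VV[0]=[3, 1, 0, 0]
Event 7: LOCAL 3: VV[3][3]++ -> VV[3]=[0, 2, 0, 3]
Event 8: SEND 2->0: VV[2][2]++ -> VV[2]=[0, 0, 1, 0], msg_vec=[0, 0, 1, 0]; VV[0]=max(VV[0],msg_vec) then VV[0][0]++ -> VV[0]=[4, 1, 1, 0]
Final vectors: VV[0]=[4, 1, 1, 0]; VV[1]=[2, 4, 0, 0]; VV[2]=[0, 0, 1, 0]; VV[3]=[0, 2, 0, 3]

Answer: 0 0 1 0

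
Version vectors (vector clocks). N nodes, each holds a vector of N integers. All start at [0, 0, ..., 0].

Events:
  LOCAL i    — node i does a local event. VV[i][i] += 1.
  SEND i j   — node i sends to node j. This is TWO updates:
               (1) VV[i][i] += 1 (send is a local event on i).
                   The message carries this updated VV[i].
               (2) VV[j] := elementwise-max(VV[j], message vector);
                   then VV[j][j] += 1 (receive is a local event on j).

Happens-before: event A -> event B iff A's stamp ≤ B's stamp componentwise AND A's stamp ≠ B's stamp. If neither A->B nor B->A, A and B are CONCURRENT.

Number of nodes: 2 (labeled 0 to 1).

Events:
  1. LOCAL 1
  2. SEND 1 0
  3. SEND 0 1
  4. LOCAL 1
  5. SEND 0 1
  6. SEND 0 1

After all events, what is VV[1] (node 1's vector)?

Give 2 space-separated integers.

Answer: 4 6

Derivation:
Initial: VV[0]=[0, 0]
Initial: VV[1]=[0, 0]
Event 1: LOCAL 1: VV[1][1]++ -> VV[1]=[0, 1]
Event 2: SEND 1->0: VV[1][1]++ -> VV[1]=[0, 2], msg_vec=[0, 2]; VV[0]=max(VV[0],msg_vec) then VV[0][0]++ -> VV[0]=[1, 2]
Event 3: SEND 0->1: VV[0][0]++ -> VV[0]=[2, 2], msg_vec=[2, 2]; VV[1]=max(VV[1],msg_vec) then VV[1][1]++ -> VV[1]=[2, 3]
Event 4: LOCAL 1: VV[1][1]++ -> VV[1]=[2, 4]
Event 5: SEND 0->1: VV[0][0]++ -> VV[0]=[3, 2], msg_vec=[3, 2]; VV[1]=max(VV[1],msg_vec) then VV[1][1]++ -> VV[1]=[3, 5]
Event 6: SEND 0->1: VV[0][0]++ -> VV[0]=[4, 2], msg_vec=[4, 2]; VV[1]=max(VV[1],msg_vec) then VV[1][1]++ -> VV[1]=[4, 6]
Final vectors: VV[0]=[4, 2]; VV[1]=[4, 6]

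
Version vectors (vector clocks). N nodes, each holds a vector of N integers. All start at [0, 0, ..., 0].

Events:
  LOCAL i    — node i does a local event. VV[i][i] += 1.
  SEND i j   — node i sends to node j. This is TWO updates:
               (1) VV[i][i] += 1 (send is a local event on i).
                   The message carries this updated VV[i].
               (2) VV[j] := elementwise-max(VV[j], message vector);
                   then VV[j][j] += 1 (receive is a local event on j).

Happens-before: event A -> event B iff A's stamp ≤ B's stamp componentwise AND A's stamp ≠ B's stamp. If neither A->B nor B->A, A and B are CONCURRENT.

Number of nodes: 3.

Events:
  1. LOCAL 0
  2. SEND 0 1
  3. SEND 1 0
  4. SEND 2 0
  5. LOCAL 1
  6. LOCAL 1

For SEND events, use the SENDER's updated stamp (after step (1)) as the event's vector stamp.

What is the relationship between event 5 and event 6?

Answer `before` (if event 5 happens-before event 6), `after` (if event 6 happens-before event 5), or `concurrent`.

Answer: before

Derivation:
Initial: VV[0]=[0, 0, 0]
Initial: VV[1]=[0, 0, 0]
Initial: VV[2]=[0, 0, 0]
Event 1: LOCAL 0: VV[0][0]++ -> VV[0]=[1, 0, 0]
Event 2: SEND 0->1: VV[0][0]++ -> VV[0]=[2, 0, 0], msg_vec=[2, 0, 0]; VV[1]=max(VV[1],msg_vec) then VV[1][1]++ -> VV[1]=[2, 1, 0]
Event 3: SEND 1->0: VV[1][1]++ -> VV[1]=[2, 2, 0], msg_vec=[2, 2, 0]; VV[0]=max(VV[0],msg_vec) then VV[0][0]++ -> VV[0]=[3, 2, 0]
Event 4: SEND 2->0: VV[2][2]++ -> VV[2]=[0, 0, 1], msg_vec=[0, 0, 1]; VV[0]=max(VV[0],msg_vec) then VV[0][0]++ -> VV[0]=[4, 2, 1]
Event 5: LOCAL 1: VV[1][1]++ -> VV[1]=[2, 3, 0]
Event 6: LOCAL 1: VV[1][1]++ -> VV[1]=[2, 4, 0]
Event 5 stamp: [2, 3, 0]
Event 6 stamp: [2, 4, 0]
[2, 3, 0] <= [2, 4, 0]? True
[2, 4, 0] <= [2, 3, 0]? False
Relation: before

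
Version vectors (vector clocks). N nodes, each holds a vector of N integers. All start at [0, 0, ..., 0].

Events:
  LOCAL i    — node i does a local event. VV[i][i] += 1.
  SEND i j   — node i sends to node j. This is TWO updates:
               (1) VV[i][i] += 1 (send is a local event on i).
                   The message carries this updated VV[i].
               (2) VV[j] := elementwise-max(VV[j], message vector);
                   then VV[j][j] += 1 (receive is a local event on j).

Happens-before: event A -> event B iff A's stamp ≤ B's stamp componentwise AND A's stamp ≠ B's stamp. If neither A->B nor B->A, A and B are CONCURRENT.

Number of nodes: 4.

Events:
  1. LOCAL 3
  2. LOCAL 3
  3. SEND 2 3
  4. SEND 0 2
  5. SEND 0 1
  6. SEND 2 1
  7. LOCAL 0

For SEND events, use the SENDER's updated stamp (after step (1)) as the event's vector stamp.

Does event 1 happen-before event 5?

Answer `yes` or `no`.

Initial: VV[0]=[0, 0, 0, 0]
Initial: VV[1]=[0, 0, 0, 0]
Initial: VV[2]=[0, 0, 0, 0]
Initial: VV[3]=[0, 0, 0, 0]
Event 1: LOCAL 3: VV[3][3]++ -> VV[3]=[0, 0, 0, 1]
Event 2: LOCAL 3: VV[3][3]++ -> VV[3]=[0, 0, 0, 2]
Event 3: SEND 2->3: VV[2][2]++ -> VV[2]=[0, 0, 1, 0], msg_vec=[0, 0, 1, 0]; VV[3]=max(VV[3],msg_vec) then VV[3][3]++ -> VV[3]=[0, 0, 1, 3]
Event 4: SEND 0->2: VV[0][0]++ -> VV[0]=[1, 0, 0, 0], msg_vec=[1, 0, 0, 0]; VV[2]=max(VV[2],msg_vec) then VV[2][2]++ -> VV[2]=[1, 0, 2, 0]
Event 5: SEND 0->1: VV[0][0]++ -> VV[0]=[2, 0, 0, 0], msg_vec=[2, 0, 0, 0]; VV[1]=max(VV[1],msg_vec) then VV[1][1]++ -> VV[1]=[2, 1, 0, 0]
Event 6: SEND 2->1: VV[2][2]++ -> VV[2]=[1, 0, 3, 0], msg_vec=[1, 0, 3, 0]; VV[1]=max(VV[1],msg_vec) then VV[1][1]++ -> VV[1]=[2, 2, 3, 0]
Event 7: LOCAL 0: VV[0][0]++ -> VV[0]=[3, 0, 0, 0]
Event 1 stamp: [0, 0, 0, 1]
Event 5 stamp: [2, 0, 0, 0]
[0, 0, 0, 1] <= [2, 0, 0, 0]? False. Equal? False. Happens-before: False

Answer: no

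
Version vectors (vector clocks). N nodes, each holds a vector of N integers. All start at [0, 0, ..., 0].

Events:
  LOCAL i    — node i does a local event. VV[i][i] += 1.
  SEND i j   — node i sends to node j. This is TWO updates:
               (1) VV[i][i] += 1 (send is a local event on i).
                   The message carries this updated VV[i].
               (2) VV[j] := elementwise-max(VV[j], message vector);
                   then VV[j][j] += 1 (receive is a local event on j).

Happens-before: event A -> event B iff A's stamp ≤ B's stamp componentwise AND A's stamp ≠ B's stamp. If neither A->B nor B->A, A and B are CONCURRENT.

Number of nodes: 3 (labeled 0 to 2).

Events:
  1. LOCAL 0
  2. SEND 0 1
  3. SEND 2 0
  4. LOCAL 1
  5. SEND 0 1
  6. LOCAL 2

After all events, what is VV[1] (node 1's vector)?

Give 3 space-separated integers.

Initial: VV[0]=[0, 0, 0]
Initial: VV[1]=[0, 0, 0]
Initial: VV[2]=[0, 0, 0]
Event 1: LOCAL 0: VV[0][0]++ -> VV[0]=[1, 0, 0]
Event 2: SEND 0->1: VV[0][0]++ -> VV[0]=[2, 0, 0], msg_vec=[2, 0, 0]; VV[1]=max(VV[1],msg_vec) then VV[1][1]++ -> VV[1]=[2, 1, 0]
Event 3: SEND 2->0: VV[2][2]++ -> VV[2]=[0, 0, 1], msg_vec=[0, 0, 1]; VV[0]=max(VV[0],msg_vec) then VV[0][0]++ -> VV[0]=[3, 0, 1]
Event 4: LOCAL 1: VV[1][1]++ -> VV[1]=[2, 2, 0]
Event 5: SEND 0->1: VV[0][0]++ -> VV[0]=[4, 0, 1], msg_vec=[4, 0, 1]; VV[1]=max(VV[1],msg_vec) then VV[1][1]++ -> VV[1]=[4, 3, 1]
Event 6: LOCAL 2: VV[2][2]++ -> VV[2]=[0, 0, 2]
Final vectors: VV[0]=[4, 0, 1]; VV[1]=[4, 3, 1]; VV[2]=[0, 0, 2]

Answer: 4 3 1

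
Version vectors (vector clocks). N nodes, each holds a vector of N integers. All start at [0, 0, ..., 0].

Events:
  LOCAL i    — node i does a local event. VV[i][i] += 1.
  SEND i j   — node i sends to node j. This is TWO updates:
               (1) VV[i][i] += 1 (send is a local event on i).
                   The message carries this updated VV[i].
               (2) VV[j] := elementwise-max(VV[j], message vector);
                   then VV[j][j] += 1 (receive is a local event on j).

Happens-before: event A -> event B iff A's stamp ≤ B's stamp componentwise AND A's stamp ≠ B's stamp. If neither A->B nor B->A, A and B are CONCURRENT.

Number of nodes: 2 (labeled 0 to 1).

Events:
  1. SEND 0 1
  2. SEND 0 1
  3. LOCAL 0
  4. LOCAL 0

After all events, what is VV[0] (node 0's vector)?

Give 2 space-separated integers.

Initial: VV[0]=[0, 0]
Initial: VV[1]=[0, 0]
Event 1: SEND 0->1: VV[0][0]++ -> VV[0]=[1, 0], msg_vec=[1, 0]; VV[1]=max(VV[1],msg_vec) then VV[1][1]++ -> VV[1]=[1, 1]
Event 2: SEND 0->1: VV[0][0]++ -> VV[0]=[2, 0], msg_vec=[2, 0]; VV[1]=max(VV[1],msg_vec) then VV[1][1]++ -> VV[1]=[2, 2]
Event 3: LOCAL 0: VV[0][0]++ -> VV[0]=[3, 0]
Event 4: LOCAL 0: VV[0][0]++ -> VV[0]=[4, 0]
Final vectors: VV[0]=[4, 0]; VV[1]=[2, 2]

Answer: 4 0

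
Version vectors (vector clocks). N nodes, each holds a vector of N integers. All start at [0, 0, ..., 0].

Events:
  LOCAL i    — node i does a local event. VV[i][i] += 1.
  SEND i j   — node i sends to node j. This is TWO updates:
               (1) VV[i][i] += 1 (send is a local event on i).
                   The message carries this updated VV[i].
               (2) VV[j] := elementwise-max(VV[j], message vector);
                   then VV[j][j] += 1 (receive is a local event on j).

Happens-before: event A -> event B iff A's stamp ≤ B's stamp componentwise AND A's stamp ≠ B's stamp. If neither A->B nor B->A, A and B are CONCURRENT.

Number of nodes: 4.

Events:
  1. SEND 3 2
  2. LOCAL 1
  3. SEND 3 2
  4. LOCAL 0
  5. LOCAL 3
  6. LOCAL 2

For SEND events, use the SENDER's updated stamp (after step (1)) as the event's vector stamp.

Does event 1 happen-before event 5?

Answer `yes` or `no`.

Answer: yes

Derivation:
Initial: VV[0]=[0, 0, 0, 0]
Initial: VV[1]=[0, 0, 0, 0]
Initial: VV[2]=[0, 0, 0, 0]
Initial: VV[3]=[0, 0, 0, 0]
Event 1: SEND 3->2: VV[3][3]++ -> VV[3]=[0, 0, 0, 1], msg_vec=[0, 0, 0, 1]; VV[2]=max(VV[2],msg_vec) then VV[2][2]++ -> VV[2]=[0, 0, 1, 1]
Event 2: LOCAL 1: VV[1][1]++ -> VV[1]=[0, 1, 0, 0]
Event 3: SEND 3->2: VV[3][3]++ -> VV[3]=[0, 0, 0, 2], msg_vec=[0, 0, 0, 2]; VV[2]=max(VV[2],msg_vec) then VV[2][2]++ -> VV[2]=[0, 0, 2, 2]
Event 4: LOCAL 0: VV[0][0]++ -> VV[0]=[1, 0, 0, 0]
Event 5: LOCAL 3: VV[3][3]++ -> VV[3]=[0, 0, 0, 3]
Event 6: LOCAL 2: VV[2][2]++ -> VV[2]=[0, 0, 3, 2]
Event 1 stamp: [0, 0, 0, 1]
Event 5 stamp: [0, 0, 0, 3]
[0, 0, 0, 1] <= [0, 0, 0, 3]? True. Equal? False. Happens-before: True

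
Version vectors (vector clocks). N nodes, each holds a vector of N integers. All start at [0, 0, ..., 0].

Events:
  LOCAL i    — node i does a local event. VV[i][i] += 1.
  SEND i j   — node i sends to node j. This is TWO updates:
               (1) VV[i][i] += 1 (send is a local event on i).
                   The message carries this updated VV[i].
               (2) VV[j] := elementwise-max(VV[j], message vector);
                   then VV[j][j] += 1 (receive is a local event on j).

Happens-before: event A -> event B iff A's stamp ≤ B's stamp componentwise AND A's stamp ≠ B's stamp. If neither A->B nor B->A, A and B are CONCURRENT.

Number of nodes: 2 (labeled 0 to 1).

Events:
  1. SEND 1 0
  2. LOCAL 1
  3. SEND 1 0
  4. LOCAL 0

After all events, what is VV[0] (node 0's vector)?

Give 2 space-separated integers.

Initial: VV[0]=[0, 0]
Initial: VV[1]=[0, 0]
Event 1: SEND 1->0: VV[1][1]++ -> VV[1]=[0, 1], msg_vec=[0, 1]; VV[0]=max(VV[0],msg_vec) then VV[0][0]++ -> VV[0]=[1, 1]
Event 2: LOCAL 1: VV[1][1]++ -> VV[1]=[0, 2]
Event 3: SEND 1->0: VV[1][1]++ -> VV[1]=[0, 3], msg_vec=[0, 3]; VV[0]=max(VV[0],msg_vec) then VV[0][0]++ -> VV[0]=[2, 3]
Event 4: LOCAL 0: VV[0][0]++ -> VV[0]=[3, 3]
Final vectors: VV[0]=[3, 3]; VV[1]=[0, 3]

Answer: 3 3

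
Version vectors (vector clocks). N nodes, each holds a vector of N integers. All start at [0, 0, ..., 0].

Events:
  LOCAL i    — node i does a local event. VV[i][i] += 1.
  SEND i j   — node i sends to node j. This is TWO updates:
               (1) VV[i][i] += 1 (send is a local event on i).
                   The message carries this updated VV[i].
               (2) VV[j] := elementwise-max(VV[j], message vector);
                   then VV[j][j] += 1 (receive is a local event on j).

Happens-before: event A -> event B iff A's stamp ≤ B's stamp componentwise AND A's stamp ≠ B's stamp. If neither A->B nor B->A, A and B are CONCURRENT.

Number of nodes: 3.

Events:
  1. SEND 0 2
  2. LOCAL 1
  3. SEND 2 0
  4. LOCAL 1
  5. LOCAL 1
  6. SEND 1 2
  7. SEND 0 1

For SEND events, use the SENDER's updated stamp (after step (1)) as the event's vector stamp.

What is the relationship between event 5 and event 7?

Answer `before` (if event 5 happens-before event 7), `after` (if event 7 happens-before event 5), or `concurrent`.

Initial: VV[0]=[0, 0, 0]
Initial: VV[1]=[0, 0, 0]
Initial: VV[2]=[0, 0, 0]
Event 1: SEND 0->2: VV[0][0]++ -> VV[0]=[1, 0, 0], msg_vec=[1, 0, 0]; VV[2]=max(VV[2],msg_vec) then VV[2][2]++ -> VV[2]=[1, 0, 1]
Event 2: LOCAL 1: VV[1][1]++ -> VV[1]=[0, 1, 0]
Event 3: SEND 2->0: VV[2][2]++ -> VV[2]=[1, 0, 2], msg_vec=[1, 0, 2]; VV[0]=max(VV[0],msg_vec) then VV[0][0]++ -> VV[0]=[2, 0, 2]
Event 4: LOCAL 1: VV[1][1]++ -> VV[1]=[0, 2, 0]
Event 5: LOCAL 1: VV[1][1]++ -> VV[1]=[0, 3, 0]
Event 6: SEND 1->2: VV[1][1]++ -> VV[1]=[0, 4, 0], msg_vec=[0, 4, 0]; VV[2]=max(VV[2],msg_vec) then VV[2][2]++ -> VV[2]=[1, 4, 3]
Event 7: SEND 0->1: VV[0][0]++ -> VV[0]=[3, 0, 2], msg_vec=[3, 0, 2]; VV[1]=max(VV[1],msg_vec) then VV[1][1]++ -> VV[1]=[3, 5, 2]
Event 5 stamp: [0, 3, 0]
Event 7 stamp: [3, 0, 2]
[0, 3, 0] <= [3, 0, 2]? False
[3, 0, 2] <= [0, 3, 0]? False
Relation: concurrent

Answer: concurrent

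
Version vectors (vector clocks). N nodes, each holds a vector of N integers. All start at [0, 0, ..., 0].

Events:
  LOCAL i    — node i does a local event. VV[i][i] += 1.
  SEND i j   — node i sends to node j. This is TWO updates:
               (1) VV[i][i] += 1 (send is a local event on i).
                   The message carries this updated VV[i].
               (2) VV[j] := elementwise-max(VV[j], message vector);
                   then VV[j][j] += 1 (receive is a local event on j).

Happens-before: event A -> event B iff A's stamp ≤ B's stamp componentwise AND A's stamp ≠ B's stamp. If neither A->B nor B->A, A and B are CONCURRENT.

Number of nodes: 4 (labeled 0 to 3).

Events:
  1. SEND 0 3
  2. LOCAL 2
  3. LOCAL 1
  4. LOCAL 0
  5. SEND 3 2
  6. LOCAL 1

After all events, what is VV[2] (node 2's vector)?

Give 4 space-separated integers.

Initial: VV[0]=[0, 0, 0, 0]
Initial: VV[1]=[0, 0, 0, 0]
Initial: VV[2]=[0, 0, 0, 0]
Initial: VV[3]=[0, 0, 0, 0]
Event 1: SEND 0->3: VV[0][0]++ -> VV[0]=[1, 0, 0, 0], msg_vec=[1, 0, 0, 0]; VV[3]=max(VV[3],msg_vec) then VV[3][3]++ -> VV[3]=[1, 0, 0, 1]
Event 2: LOCAL 2: VV[2][2]++ -> VV[2]=[0, 0, 1, 0]
Event 3: LOCAL 1: VV[1][1]++ -> VV[1]=[0, 1, 0, 0]
Event 4: LOCAL 0: VV[0][0]++ -> VV[0]=[2, 0, 0, 0]
Event 5: SEND 3->2: VV[3][3]++ -> VV[3]=[1, 0, 0, 2], msg_vec=[1, 0, 0, 2]; VV[2]=max(VV[2],msg_vec) then VV[2][2]++ -> VV[2]=[1, 0, 2, 2]
Event 6: LOCAL 1: VV[1][1]++ -> VV[1]=[0, 2, 0, 0]
Final vectors: VV[0]=[2, 0, 0, 0]; VV[1]=[0, 2, 0, 0]; VV[2]=[1, 0, 2, 2]; VV[3]=[1, 0, 0, 2]

Answer: 1 0 2 2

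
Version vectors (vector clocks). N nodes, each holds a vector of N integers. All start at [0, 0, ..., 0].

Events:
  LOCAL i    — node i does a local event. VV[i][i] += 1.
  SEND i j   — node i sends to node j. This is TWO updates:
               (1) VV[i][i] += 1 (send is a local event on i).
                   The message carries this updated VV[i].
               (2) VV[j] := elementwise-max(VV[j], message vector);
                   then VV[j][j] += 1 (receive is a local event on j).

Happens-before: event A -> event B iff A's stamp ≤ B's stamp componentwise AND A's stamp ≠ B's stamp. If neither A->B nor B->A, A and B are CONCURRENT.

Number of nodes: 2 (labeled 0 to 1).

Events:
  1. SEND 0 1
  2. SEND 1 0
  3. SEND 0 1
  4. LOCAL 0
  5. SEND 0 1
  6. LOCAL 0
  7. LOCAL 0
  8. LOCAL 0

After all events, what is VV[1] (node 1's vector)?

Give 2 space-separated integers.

Initial: VV[0]=[0, 0]
Initial: VV[1]=[0, 0]
Event 1: SEND 0->1: VV[0][0]++ -> VV[0]=[1, 0], msg_vec=[1, 0]; VV[1]=max(VV[1],msg_vec) then VV[1][1]++ -> VV[1]=[1, 1]
Event 2: SEND 1->0: VV[1][1]++ -> VV[1]=[1, 2], msg_vec=[1, 2]; VV[0]=max(VV[0],msg_vec) then VV[0][0]++ -> VV[0]=[2, 2]
Event 3: SEND 0->1: VV[0][0]++ -> VV[0]=[3, 2], msg_vec=[3, 2]; VV[1]=max(VV[1],msg_vec) then VV[1][1]++ -> VV[1]=[3, 3]
Event 4: LOCAL 0: VV[0][0]++ -> VV[0]=[4, 2]
Event 5: SEND 0->1: VV[0][0]++ -> VV[0]=[5, 2], msg_vec=[5, 2]; VV[1]=max(VV[1],msg_vec) then VV[1][1]++ -> VV[1]=[5, 4]
Event 6: LOCAL 0: VV[0][0]++ -> VV[0]=[6, 2]
Event 7: LOCAL 0: VV[0][0]++ -> VV[0]=[7, 2]
Event 8: LOCAL 0: VV[0][0]++ -> VV[0]=[8, 2]
Final vectors: VV[0]=[8, 2]; VV[1]=[5, 4]

Answer: 5 4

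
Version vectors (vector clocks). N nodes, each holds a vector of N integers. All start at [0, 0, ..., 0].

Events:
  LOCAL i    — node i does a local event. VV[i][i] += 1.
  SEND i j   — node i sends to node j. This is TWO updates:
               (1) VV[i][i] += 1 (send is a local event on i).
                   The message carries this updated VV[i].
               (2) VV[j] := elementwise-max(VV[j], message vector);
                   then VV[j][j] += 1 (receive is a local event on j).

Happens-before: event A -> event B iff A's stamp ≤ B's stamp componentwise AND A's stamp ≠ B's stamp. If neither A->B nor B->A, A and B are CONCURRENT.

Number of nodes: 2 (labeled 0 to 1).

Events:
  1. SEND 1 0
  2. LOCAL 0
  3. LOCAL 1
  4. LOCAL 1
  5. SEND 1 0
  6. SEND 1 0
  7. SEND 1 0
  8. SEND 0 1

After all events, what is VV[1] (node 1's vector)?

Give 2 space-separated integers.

Answer: 6 7

Derivation:
Initial: VV[0]=[0, 0]
Initial: VV[1]=[0, 0]
Event 1: SEND 1->0: VV[1][1]++ -> VV[1]=[0, 1], msg_vec=[0, 1]; VV[0]=max(VV[0],msg_vec) then VV[0][0]++ -> VV[0]=[1, 1]
Event 2: LOCAL 0: VV[0][0]++ -> VV[0]=[2, 1]
Event 3: LOCAL 1: VV[1][1]++ -> VV[1]=[0, 2]
Event 4: LOCAL 1: VV[1][1]++ -> VV[1]=[0, 3]
Event 5: SEND 1->0: VV[1][1]++ -> VV[1]=[0, 4], msg_vec=[0, 4]; VV[0]=max(VV[0],msg_vec) then VV[0][0]++ -> VV[0]=[3, 4]
Event 6: SEND 1->0: VV[1][1]++ -> VV[1]=[0, 5], msg_vec=[0, 5]; VV[0]=max(VV[0],msg_vec) then VV[0][0]++ -> VV[0]=[4, 5]
Event 7: SEND 1->0: VV[1][1]++ -> VV[1]=[0, 6], msg_vec=[0, 6]; VV[0]=max(VV[0],msg_vec) then VV[0][0]++ -> VV[0]=[5, 6]
Event 8: SEND 0->1: VV[0][0]++ -> VV[0]=[6, 6], msg_vec=[6, 6]; VV[1]=max(VV[1],msg_vec) then VV[1][1]++ -> VV[1]=[6, 7]
Final vectors: VV[0]=[6, 6]; VV[1]=[6, 7]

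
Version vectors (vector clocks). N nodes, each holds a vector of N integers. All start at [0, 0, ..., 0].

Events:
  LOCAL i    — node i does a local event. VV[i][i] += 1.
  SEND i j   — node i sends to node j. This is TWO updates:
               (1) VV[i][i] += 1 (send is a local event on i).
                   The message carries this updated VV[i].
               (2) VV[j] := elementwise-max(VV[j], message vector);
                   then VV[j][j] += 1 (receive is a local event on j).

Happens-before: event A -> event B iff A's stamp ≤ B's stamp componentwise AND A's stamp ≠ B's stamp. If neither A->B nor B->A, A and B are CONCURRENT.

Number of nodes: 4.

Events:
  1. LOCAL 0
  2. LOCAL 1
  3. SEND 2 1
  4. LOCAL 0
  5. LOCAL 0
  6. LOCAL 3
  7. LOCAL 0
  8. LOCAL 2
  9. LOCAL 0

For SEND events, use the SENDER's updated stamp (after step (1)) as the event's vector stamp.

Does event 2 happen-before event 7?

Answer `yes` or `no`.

Initial: VV[0]=[0, 0, 0, 0]
Initial: VV[1]=[0, 0, 0, 0]
Initial: VV[2]=[0, 0, 0, 0]
Initial: VV[3]=[0, 0, 0, 0]
Event 1: LOCAL 0: VV[0][0]++ -> VV[0]=[1, 0, 0, 0]
Event 2: LOCAL 1: VV[1][1]++ -> VV[1]=[0, 1, 0, 0]
Event 3: SEND 2->1: VV[2][2]++ -> VV[2]=[0, 0, 1, 0], msg_vec=[0, 0, 1, 0]; VV[1]=max(VV[1],msg_vec) then VV[1][1]++ -> VV[1]=[0, 2, 1, 0]
Event 4: LOCAL 0: VV[0][0]++ -> VV[0]=[2, 0, 0, 0]
Event 5: LOCAL 0: VV[0][0]++ -> VV[0]=[3, 0, 0, 0]
Event 6: LOCAL 3: VV[3][3]++ -> VV[3]=[0, 0, 0, 1]
Event 7: LOCAL 0: VV[0][0]++ -> VV[0]=[4, 0, 0, 0]
Event 8: LOCAL 2: VV[2][2]++ -> VV[2]=[0, 0, 2, 0]
Event 9: LOCAL 0: VV[0][0]++ -> VV[0]=[5, 0, 0, 0]
Event 2 stamp: [0, 1, 0, 0]
Event 7 stamp: [4, 0, 0, 0]
[0, 1, 0, 0] <= [4, 0, 0, 0]? False. Equal? False. Happens-before: False

Answer: no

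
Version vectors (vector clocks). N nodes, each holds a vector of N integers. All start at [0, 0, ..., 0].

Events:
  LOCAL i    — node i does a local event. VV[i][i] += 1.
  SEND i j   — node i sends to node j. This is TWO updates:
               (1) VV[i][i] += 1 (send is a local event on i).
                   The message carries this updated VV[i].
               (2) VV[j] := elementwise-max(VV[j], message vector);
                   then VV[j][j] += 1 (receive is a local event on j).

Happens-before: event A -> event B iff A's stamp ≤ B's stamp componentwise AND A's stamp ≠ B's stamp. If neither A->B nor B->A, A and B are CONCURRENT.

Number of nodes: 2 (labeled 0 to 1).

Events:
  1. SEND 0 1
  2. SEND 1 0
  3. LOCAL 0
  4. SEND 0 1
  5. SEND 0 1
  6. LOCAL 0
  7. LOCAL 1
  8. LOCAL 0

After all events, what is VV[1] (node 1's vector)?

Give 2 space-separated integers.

Initial: VV[0]=[0, 0]
Initial: VV[1]=[0, 0]
Event 1: SEND 0->1: VV[0][0]++ -> VV[0]=[1, 0], msg_vec=[1, 0]; VV[1]=max(VV[1],msg_vec) then VV[1][1]++ -> VV[1]=[1, 1]
Event 2: SEND 1->0: VV[1][1]++ -> VV[1]=[1, 2], msg_vec=[1, 2]; VV[0]=max(VV[0],msg_vec) then VV[0][0]++ -> VV[0]=[2, 2]
Event 3: LOCAL 0: VV[0][0]++ -> VV[0]=[3, 2]
Event 4: SEND 0->1: VV[0][0]++ -> VV[0]=[4, 2], msg_vec=[4, 2]; VV[1]=max(VV[1],msg_vec) then VV[1][1]++ -> VV[1]=[4, 3]
Event 5: SEND 0->1: VV[0][0]++ -> VV[0]=[5, 2], msg_vec=[5, 2]; VV[1]=max(VV[1],msg_vec) then VV[1][1]++ -> VV[1]=[5, 4]
Event 6: LOCAL 0: VV[0][0]++ -> VV[0]=[6, 2]
Event 7: LOCAL 1: VV[1][1]++ -> VV[1]=[5, 5]
Event 8: LOCAL 0: VV[0][0]++ -> VV[0]=[7, 2]
Final vectors: VV[0]=[7, 2]; VV[1]=[5, 5]

Answer: 5 5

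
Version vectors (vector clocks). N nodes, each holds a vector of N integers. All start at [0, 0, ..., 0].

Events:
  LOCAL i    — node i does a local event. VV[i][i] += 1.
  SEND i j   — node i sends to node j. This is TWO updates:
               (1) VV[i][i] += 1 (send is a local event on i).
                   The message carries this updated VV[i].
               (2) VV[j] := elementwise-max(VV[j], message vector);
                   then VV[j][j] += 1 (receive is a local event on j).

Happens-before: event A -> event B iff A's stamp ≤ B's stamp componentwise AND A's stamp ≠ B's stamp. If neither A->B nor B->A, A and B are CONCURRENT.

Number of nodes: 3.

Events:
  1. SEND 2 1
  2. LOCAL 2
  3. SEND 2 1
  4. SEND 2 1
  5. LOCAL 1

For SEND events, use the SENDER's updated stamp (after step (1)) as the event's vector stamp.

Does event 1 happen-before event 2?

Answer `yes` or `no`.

Answer: yes

Derivation:
Initial: VV[0]=[0, 0, 0]
Initial: VV[1]=[0, 0, 0]
Initial: VV[2]=[0, 0, 0]
Event 1: SEND 2->1: VV[2][2]++ -> VV[2]=[0, 0, 1], msg_vec=[0, 0, 1]; VV[1]=max(VV[1],msg_vec) then VV[1][1]++ -> VV[1]=[0, 1, 1]
Event 2: LOCAL 2: VV[2][2]++ -> VV[2]=[0, 0, 2]
Event 3: SEND 2->1: VV[2][2]++ -> VV[2]=[0, 0, 3], msg_vec=[0, 0, 3]; VV[1]=max(VV[1],msg_vec) then VV[1][1]++ -> VV[1]=[0, 2, 3]
Event 4: SEND 2->1: VV[2][2]++ -> VV[2]=[0, 0, 4], msg_vec=[0, 0, 4]; VV[1]=max(VV[1],msg_vec) then VV[1][1]++ -> VV[1]=[0, 3, 4]
Event 5: LOCAL 1: VV[1][1]++ -> VV[1]=[0, 4, 4]
Event 1 stamp: [0, 0, 1]
Event 2 stamp: [0, 0, 2]
[0, 0, 1] <= [0, 0, 2]? True. Equal? False. Happens-before: True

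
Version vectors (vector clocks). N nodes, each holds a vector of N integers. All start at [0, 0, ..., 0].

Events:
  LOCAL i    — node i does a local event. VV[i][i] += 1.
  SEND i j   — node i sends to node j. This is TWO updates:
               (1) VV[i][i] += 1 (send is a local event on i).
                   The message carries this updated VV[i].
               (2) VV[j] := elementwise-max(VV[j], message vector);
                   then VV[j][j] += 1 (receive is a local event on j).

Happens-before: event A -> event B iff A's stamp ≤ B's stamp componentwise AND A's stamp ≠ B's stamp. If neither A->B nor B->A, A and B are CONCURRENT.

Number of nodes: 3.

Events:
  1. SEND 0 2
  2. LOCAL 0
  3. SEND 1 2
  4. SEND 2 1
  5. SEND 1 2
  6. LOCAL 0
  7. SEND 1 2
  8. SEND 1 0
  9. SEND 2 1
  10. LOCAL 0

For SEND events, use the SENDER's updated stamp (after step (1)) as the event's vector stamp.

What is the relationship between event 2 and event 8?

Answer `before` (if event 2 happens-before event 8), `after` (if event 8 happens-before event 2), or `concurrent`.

Answer: concurrent

Derivation:
Initial: VV[0]=[0, 0, 0]
Initial: VV[1]=[0, 0, 0]
Initial: VV[2]=[0, 0, 0]
Event 1: SEND 0->2: VV[0][0]++ -> VV[0]=[1, 0, 0], msg_vec=[1, 0, 0]; VV[2]=max(VV[2],msg_vec) then VV[2][2]++ -> VV[2]=[1, 0, 1]
Event 2: LOCAL 0: VV[0][0]++ -> VV[0]=[2, 0, 0]
Event 3: SEND 1->2: VV[1][1]++ -> VV[1]=[0, 1, 0], msg_vec=[0, 1, 0]; VV[2]=max(VV[2],msg_vec) then VV[2][2]++ -> VV[2]=[1, 1, 2]
Event 4: SEND 2->1: VV[2][2]++ -> VV[2]=[1, 1, 3], msg_vec=[1, 1, 3]; VV[1]=max(VV[1],msg_vec) then VV[1][1]++ -> VV[1]=[1, 2, 3]
Event 5: SEND 1->2: VV[1][1]++ -> VV[1]=[1, 3, 3], msg_vec=[1, 3, 3]; VV[2]=max(VV[2],msg_vec) then VV[2][2]++ -> VV[2]=[1, 3, 4]
Event 6: LOCAL 0: VV[0][0]++ -> VV[0]=[3, 0, 0]
Event 7: SEND 1->2: VV[1][1]++ -> VV[1]=[1, 4, 3], msg_vec=[1, 4, 3]; VV[2]=max(VV[2],msg_vec) then VV[2][2]++ -> VV[2]=[1, 4, 5]
Event 8: SEND 1->0: VV[1][1]++ -> VV[1]=[1, 5, 3], msg_vec=[1, 5, 3]; VV[0]=max(VV[0],msg_vec) then VV[0][0]++ -> VV[0]=[4, 5, 3]
Event 9: SEND 2->1: VV[2][2]++ -> VV[2]=[1, 4, 6], msg_vec=[1, 4, 6]; VV[1]=max(VV[1],msg_vec) then VV[1][1]++ -> VV[1]=[1, 6, 6]
Event 10: LOCAL 0: VV[0][0]++ -> VV[0]=[5, 5, 3]
Event 2 stamp: [2, 0, 0]
Event 8 stamp: [1, 5, 3]
[2, 0, 0] <= [1, 5, 3]? False
[1, 5, 3] <= [2, 0, 0]? False
Relation: concurrent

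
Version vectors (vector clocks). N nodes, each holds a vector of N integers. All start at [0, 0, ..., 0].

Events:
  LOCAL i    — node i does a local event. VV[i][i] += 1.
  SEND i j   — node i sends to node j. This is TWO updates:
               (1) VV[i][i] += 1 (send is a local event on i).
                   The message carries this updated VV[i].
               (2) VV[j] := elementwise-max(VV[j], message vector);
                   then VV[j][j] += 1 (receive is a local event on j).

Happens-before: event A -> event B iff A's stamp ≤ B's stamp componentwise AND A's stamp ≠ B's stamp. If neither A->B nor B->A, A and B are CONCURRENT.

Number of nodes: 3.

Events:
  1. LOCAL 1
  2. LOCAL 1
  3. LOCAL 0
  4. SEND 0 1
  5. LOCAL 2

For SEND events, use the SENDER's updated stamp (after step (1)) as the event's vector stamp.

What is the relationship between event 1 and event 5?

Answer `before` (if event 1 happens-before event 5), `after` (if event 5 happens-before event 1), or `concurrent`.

Answer: concurrent

Derivation:
Initial: VV[0]=[0, 0, 0]
Initial: VV[1]=[0, 0, 0]
Initial: VV[2]=[0, 0, 0]
Event 1: LOCAL 1: VV[1][1]++ -> VV[1]=[0, 1, 0]
Event 2: LOCAL 1: VV[1][1]++ -> VV[1]=[0, 2, 0]
Event 3: LOCAL 0: VV[0][0]++ -> VV[0]=[1, 0, 0]
Event 4: SEND 0->1: VV[0][0]++ -> VV[0]=[2, 0, 0], msg_vec=[2, 0, 0]; VV[1]=max(VV[1],msg_vec) then VV[1][1]++ -> VV[1]=[2, 3, 0]
Event 5: LOCAL 2: VV[2][2]++ -> VV[2]=[0, 0, 1]
Event 1 stamp: [0, 1, 0]
Event 5 stamp: [0, 0, 1]
[0, 1, 0] <= [0, 0, 1]? False
[0, 0, 1] <= [0, 1, 0]? False
Relation: concurrent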